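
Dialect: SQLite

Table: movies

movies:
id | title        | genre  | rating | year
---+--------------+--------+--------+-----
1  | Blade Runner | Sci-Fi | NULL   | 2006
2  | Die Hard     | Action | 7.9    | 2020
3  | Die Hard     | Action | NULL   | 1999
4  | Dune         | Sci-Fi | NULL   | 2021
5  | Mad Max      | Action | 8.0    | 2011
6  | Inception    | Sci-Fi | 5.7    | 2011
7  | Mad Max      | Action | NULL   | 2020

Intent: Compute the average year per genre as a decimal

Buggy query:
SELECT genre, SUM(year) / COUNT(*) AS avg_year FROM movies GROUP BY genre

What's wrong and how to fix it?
Bug: Both operands are integers, so '/' performs integer division and truncates

Fix: Multiply by 1.0 (or CAST to REAL) to force floating-point division

Corrected query:
SELECT genre, SUM(year) * 1.0 / COUNT(*) AS avg_year FROM movies GROUP BY genre

Result:
genre  | avg_year   
-------+------------
Action | 2012.5     
Sci-Fi | 2012.666667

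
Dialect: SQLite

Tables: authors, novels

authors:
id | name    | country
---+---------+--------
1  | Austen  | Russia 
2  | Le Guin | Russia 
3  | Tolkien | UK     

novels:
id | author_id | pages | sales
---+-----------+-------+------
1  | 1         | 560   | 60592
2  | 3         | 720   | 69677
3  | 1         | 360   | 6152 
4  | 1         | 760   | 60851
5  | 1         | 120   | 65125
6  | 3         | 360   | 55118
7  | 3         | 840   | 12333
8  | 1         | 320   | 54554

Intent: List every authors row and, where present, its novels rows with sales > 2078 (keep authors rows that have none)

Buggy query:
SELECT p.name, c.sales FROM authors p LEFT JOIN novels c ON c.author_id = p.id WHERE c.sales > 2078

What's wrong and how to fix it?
Bug: Filtering c.sales in WHERE discards the NULL rows produced by LEFT JOIN, turning it into an inner join

Fix: Put 'c.sales > 2078' in the JOIN's ON clause instead of WHERE

Corrected query:
SELECT p.name, c.sales FROM authors p LEFT JOIN novels c ON c.author_id = p.id AND c.sales > 2078

Result:
name    | sales
--------+------
Austen  | 6152 
Austen  | 54554
Austen  | 60592
Austen  | 60851
Austen  | 65125
Le Guin | NULL 
Tolkien | 12333
Tolkien | 55118
Tolkien | 69677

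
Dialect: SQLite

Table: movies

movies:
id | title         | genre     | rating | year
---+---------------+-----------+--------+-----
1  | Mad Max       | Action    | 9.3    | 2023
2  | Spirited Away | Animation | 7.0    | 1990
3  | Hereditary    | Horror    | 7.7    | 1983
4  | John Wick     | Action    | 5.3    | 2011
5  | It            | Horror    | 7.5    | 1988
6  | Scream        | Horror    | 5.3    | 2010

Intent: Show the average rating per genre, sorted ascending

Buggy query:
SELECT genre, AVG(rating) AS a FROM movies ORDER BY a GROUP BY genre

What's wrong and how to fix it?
Bug: ORDER BY appears before GROUP BY; SQL clause order requires GROUP BY first

Fix: Move ORDER BY to the end, after GROUP BY

Corrected query:
SELECT genre, AVG(rating) AS a FROM movies GROUP BY genre ORDER BY a

Result:
genre     | a       
----------+---------
Horror    | 6.833333
Animation | 7       
Action    | 7.3     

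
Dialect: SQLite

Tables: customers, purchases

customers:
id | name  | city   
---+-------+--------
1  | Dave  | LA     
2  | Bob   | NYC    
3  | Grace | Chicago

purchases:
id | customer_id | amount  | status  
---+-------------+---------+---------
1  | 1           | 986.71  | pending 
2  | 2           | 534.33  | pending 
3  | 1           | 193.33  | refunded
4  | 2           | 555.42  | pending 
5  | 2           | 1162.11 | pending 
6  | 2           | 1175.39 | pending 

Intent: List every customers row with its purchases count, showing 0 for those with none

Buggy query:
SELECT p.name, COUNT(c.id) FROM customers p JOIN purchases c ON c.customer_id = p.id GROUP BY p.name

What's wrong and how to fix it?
Bug: An inner join excludes parents with zero children

Fix: Switch to LEFT JOIN to retain unmatched parent rows

Corrected query:
SELECT p.name, COUNT(c.id) FROM customers p LEFT JOIN purchases c ON c.customer_id = p.id GROUP BY p.name

Result:
name  | COUNT(c.id)
------+------------
Bob   | 4          
Dave  | 2          
Grace | 0          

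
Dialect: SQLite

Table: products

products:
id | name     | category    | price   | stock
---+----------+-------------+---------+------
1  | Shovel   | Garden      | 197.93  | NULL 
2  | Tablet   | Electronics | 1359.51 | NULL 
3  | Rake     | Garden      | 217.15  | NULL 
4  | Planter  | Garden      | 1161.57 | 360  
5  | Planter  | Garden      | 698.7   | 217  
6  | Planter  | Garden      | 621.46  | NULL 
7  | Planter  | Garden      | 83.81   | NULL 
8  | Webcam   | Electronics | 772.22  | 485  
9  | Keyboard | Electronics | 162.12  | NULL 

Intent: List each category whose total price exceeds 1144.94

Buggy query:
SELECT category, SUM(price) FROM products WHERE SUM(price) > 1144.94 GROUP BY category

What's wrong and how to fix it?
Bug: WHERE runs before GROUP BY, so aggregates aren't available there

Fix: Use HAVING (which filters groups after aggregation) instead of WHERE

Corrected query:
SELECT category, SUM(price) FROM products GROUP BY category HAVING SUM(price) > 1144.94

Result:
category    | SUM(price)
------------+-----------
Electronics | 2293.85   
Garden      | 2980.62   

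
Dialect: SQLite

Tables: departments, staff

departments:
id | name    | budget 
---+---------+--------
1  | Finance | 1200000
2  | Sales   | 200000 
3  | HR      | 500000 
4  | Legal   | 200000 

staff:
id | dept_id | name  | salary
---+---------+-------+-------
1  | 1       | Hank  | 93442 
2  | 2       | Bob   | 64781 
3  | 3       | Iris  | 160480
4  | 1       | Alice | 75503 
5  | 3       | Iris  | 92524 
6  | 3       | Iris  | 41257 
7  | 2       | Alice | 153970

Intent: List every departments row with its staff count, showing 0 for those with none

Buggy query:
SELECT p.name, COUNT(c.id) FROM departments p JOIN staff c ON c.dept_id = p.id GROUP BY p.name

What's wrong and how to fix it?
Bug: INNER JOIN drops departments rows that have no matching staff rows

Fix: Switch to LEFT JOIN to retain unmatched parent rows

Corrected query:
SELECT p.name, COUNT(c.id) FROM departments p LEFT JOIN staff c ON c.dept_id = p.id GROUP BY p.name

Result:
name    | COUNT(c.id)
--------+------------
Finance | 2          
HR      | 3          
Legal   | 0          
Sales   | 2          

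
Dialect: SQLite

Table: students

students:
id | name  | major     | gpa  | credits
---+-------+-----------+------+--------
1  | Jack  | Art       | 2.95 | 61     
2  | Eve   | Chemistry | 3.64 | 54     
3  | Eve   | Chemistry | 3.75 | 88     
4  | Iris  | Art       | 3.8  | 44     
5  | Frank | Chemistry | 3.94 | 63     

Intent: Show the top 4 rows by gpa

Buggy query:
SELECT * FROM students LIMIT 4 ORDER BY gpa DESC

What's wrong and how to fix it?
Bug: LIMIT must come after ORDER BY

Fix: Sort with ORDER BY, then apply LIMIT

Corrected query:
SELECT * FROM students ORDER BY gpa DESC LIMIT 4

Result:
id | name  | major     | gpa  | credits
---+-------+-----------+------+--------
5  | Frank | Chemistry | 3.94 | 63     
4  | Iris  | Art       | 3.8  | 44     
3  | Eve   | Chemistry | 3.75 | 88     
2  | Eve   | Chemistry | 3.64 | 54     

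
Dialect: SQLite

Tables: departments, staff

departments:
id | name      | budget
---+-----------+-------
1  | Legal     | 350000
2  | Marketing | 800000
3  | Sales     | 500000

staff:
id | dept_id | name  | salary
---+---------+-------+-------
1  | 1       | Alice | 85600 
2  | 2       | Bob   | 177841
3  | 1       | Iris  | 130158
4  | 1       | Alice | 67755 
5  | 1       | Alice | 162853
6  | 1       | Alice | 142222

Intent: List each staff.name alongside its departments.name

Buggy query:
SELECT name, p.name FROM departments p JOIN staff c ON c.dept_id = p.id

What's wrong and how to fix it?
Bug: 'name' exists in both joined tables, so the database can't tell which one is meant

Fix: Prefix ambiguous columns with the table alias

Corrected query:
SELECT c.name, p.name FROM departments p JOIN staff c ON c.dept_id = p.id

Result:
name  | name     
------+----------
Alice | Legal    
Bob   | Marketing
Iris  | Legal    
Alice | Legal    
Alice | Legal    
Alice | Legal    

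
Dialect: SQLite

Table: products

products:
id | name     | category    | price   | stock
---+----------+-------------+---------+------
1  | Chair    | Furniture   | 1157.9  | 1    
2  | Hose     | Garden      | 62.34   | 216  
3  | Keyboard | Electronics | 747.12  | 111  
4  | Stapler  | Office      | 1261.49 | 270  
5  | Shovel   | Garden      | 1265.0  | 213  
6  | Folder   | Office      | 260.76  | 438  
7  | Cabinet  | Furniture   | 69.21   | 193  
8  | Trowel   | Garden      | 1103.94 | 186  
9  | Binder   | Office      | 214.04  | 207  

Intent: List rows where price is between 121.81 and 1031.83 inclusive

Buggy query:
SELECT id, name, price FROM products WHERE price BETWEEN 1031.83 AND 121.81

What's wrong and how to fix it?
Bug: BETWEEN expects the lower bound first; with 1031.83 AND 121.81 the range is empty

Fix: Write BETWEEN 121.81 AND 1031.83

Corrected query:
SELECT id, name, price FROM products WHERE price BETWEEN 121.81 AND 1031.83

Result:
id | name     | price 
---+----------+-------
3  | Keyboard | 747.12
6  | Folder   | 260.76
9  | Binder   | 214.04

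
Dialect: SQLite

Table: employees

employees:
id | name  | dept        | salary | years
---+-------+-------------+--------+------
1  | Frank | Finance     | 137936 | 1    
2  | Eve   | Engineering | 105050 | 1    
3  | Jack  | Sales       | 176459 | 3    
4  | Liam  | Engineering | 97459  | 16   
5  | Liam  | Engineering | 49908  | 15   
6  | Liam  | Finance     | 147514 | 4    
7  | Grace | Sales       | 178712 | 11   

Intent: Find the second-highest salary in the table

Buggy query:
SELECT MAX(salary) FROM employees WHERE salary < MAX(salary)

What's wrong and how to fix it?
Bug: The inner MAX is an aggregate inside WHERE, which is not allowed

Fix: Compute the overall MAX in a subquery, then take MAX of rows below it

Corrected query:
SELECT MAX(salary) FROM employees WHERE salary < (SELECT MAX(salary) FROM employees)

Result:
MAX(salary)
-----------
176459     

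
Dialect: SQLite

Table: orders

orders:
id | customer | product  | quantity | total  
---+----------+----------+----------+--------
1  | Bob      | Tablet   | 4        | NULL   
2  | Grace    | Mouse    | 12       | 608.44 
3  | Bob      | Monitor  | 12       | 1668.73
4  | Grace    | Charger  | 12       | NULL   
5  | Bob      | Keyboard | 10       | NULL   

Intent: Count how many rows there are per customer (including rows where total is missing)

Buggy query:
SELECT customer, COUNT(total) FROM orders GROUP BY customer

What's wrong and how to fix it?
Bug: COUNT(column) counts non-NULL values only; rows with NULL total aren't counted

Fix: Use COUNT(*) to count all rows regardless of NULL

Corrected query:
SELECT customer, COUNT(*) FROM orders GROUP BY customer

Result:
customer | COUNT(*)
---------+---------
Bob      | 3       
Grace    | 2       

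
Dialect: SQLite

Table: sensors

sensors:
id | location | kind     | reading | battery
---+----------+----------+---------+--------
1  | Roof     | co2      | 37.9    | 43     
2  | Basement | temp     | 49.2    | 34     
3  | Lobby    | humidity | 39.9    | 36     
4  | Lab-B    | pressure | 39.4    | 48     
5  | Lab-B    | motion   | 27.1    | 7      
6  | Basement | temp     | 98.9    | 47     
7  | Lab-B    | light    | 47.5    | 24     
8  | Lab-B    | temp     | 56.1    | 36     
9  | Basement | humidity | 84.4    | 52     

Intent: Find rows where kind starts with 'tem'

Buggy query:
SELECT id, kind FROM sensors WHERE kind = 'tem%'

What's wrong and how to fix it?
Bug: '=' compares the literal string including the % character; pattern matching needs LIKE

Fix: Replace '=' with LIKE so 'tem%' is treated as a pattern

Corrected query:
SELECT id, kind FROM sensors WHERE kind LIKE 'tem%'

Result:
id | kind
---+-----
2  | temp
6  | temp
8  | temp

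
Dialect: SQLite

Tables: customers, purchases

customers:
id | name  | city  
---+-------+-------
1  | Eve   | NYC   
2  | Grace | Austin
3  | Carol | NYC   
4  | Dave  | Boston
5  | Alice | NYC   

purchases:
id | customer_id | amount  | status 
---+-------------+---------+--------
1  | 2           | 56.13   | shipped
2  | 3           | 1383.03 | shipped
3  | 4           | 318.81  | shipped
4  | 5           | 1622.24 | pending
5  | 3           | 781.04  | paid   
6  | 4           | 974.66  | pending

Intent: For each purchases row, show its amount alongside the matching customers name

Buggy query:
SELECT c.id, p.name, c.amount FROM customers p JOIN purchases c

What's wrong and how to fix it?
Bug: JOIN with no ON clause produces a cartesian product; every purchases row pairs with every customers row

Fix: Add ON c.customer_id = p.id to the JOIN

Corrected query:
SELECT c.id, p.name, c.amount FROM customers p JOIN purchases c ON c.customer_id = p.id

Result:
id | name  | amount 
---+-------+--------
1  | Grace | 56.13  
2  | Carol | 1383.03
3  | Dave  | 318.81 
4  | Alice | 1622.24
5  | Carol | 781.04 
6  | Dave  | 974.66 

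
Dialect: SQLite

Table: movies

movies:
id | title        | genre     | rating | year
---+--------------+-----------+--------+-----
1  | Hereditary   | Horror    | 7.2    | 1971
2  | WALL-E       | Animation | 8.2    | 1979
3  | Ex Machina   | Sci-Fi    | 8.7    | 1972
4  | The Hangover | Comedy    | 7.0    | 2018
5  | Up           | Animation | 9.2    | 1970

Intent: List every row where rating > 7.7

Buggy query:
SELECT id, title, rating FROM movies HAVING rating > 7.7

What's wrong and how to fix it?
Bug: This is a non-aggregate query (no GROUP BY, no aggregates), so in SQLite the HAVING clause is invalid here; a row-level condition belongs in WHERE

Fix: Use WHERE for row-level filtering

Corrected query:
SELECT id, title, rating FROM movies WHERE rating > 7.7

Result:
id | title      | rating
---+------------+-------
2  | WALL-E     | 8.2   
3  | Ex Machina | 8.7   
5  | Up         | 9.2   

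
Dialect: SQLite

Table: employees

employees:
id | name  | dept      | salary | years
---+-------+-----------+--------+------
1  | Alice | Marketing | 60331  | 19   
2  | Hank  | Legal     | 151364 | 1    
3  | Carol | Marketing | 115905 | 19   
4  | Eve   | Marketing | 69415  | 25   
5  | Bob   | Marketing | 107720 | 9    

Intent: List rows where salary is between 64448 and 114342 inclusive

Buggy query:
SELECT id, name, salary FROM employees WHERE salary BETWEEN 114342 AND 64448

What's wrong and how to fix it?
Bug: BETWEEN expects the lower bound first; with 114342 AND 64448 the range is empty

Fix: Write BETWEEN 64448 AND 114342

Corrected query:
SELECT id, name, salary FROM employees WHERE salary BETWEEN 64448 AND 114342

Result:
id | name | salary
---+------+-------
4  | Eve  | 69415 
5  | Bob  | 107720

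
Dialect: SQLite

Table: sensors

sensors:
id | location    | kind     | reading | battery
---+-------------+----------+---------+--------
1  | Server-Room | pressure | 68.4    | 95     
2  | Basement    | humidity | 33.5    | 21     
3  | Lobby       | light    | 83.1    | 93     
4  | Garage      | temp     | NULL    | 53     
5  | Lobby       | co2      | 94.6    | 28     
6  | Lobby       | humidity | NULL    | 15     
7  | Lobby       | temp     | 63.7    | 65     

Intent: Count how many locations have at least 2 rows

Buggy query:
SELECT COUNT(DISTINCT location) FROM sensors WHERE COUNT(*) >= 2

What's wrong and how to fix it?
Bug: COUNT(*) cannot appear in WHERE; the per-group count doesn't exist yet

Fix: Group first with HAVING COUNT(*) >= 2, then COUNT the resulting groups

Corrected query:
SELECT COUNT(*) FROM (SELECT location FROM sensors GROUP BY location HAVING COUNT(*) >= 2)

Result:
COUNT(*)
--------
1       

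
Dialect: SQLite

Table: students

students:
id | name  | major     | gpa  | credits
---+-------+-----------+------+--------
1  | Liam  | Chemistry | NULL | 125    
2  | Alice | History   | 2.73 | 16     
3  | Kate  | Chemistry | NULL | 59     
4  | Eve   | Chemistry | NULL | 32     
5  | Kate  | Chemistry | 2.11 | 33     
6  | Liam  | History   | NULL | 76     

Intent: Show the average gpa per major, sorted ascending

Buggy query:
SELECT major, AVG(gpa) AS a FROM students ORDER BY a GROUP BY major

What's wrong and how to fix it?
Bug: ORDER BY appears before GROUP BY; SQL clause order requires GROUP BY first

Fix: Move ORDER BY to the end, after GROUP BY

Corrected query:
SELECT major, AVG(gpa) AS a FROM students GROUP BY major ORDER BY a

Result:
major     | a   
----------+-----
Chemistry | 2.11
History   | 2.73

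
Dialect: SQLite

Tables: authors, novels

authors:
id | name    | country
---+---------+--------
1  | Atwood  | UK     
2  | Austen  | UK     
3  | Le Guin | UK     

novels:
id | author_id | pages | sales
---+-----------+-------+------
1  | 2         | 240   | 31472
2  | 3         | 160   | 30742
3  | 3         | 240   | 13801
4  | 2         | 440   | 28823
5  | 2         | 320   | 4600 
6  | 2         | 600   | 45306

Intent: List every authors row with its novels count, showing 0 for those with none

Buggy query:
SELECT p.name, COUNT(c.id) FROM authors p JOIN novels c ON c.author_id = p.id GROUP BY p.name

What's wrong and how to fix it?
Bug: An inner join excludes parents with zero children

Fix: Switch to LEFT JOIN to retain unmatched parent rows

Corrected query:
SELECT p.name, COUNT(c.id) FROM authors p LEFT JOIN novels c ON c.author_id = p.id GROUP BY p.name

Result:
name    | COUNT(c.id)
--------+------------
Atwood  | 0          
Austen  | 4          
Le Guin | 2          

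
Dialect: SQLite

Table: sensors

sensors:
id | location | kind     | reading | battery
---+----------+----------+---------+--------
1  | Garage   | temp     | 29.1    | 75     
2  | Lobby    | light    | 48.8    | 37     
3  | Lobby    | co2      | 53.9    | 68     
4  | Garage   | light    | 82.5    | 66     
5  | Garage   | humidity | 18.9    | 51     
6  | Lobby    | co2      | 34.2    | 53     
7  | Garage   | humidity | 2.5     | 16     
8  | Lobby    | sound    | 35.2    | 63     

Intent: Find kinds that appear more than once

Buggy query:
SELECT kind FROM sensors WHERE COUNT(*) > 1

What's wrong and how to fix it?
Bug: COUNT(*) is an aggregate and cannot be used in WHERE

Fix: GROUP BY kind, then filter groups with HAVING COUNT(*) > 1

Corrected query:
SELECT kind FROM sensors GROUP BY kind HAVING COUNT(*) > 1

Result:
kind    
--------
co2     
humidity
light   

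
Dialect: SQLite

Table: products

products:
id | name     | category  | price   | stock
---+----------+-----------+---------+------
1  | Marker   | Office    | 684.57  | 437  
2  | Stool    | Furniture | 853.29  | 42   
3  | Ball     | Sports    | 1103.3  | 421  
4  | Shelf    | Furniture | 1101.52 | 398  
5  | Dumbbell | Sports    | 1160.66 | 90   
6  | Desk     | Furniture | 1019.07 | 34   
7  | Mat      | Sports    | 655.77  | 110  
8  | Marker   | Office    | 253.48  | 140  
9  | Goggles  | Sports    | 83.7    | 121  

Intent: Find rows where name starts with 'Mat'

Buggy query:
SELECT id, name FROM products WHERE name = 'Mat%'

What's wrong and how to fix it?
Bug: Wildcards only work with LIKE; '=' treats '%' as a literal character

Fix: Use LIKE for wildcard pattern matching

Corrected query:
SELECT id, name FROM products WHERE name LIKE 'Mat%'

Result:
id | name
---+-----
7  | Mat 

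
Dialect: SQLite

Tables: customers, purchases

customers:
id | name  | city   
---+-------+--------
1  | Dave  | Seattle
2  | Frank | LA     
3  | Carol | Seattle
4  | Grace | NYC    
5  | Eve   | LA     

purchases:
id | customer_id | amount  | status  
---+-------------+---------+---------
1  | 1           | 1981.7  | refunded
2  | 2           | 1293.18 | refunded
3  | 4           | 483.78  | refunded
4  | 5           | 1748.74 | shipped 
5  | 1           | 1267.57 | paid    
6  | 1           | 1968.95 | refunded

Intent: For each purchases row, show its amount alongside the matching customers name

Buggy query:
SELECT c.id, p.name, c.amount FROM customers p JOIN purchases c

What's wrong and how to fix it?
Bug: Missing join condition: each purchases row is matched to all customers rows instead of just its own

Fix: Add ON c.customer_id = p.id to the JOIN

Corrected query:
SELECT c.id, p.name, c.amount FROM customers p JOIN purchases c ON c.customer_id = p.id

Result:
id | name  | amount 
---+-------+--------
1  | Dave  | 1981.7 
2  | Frank | 1293.18
3  | Grace | 483.78 
4  | Eve   | 1748.74
5  | Dave  | 1267.57
6  | Dave  | 1968.95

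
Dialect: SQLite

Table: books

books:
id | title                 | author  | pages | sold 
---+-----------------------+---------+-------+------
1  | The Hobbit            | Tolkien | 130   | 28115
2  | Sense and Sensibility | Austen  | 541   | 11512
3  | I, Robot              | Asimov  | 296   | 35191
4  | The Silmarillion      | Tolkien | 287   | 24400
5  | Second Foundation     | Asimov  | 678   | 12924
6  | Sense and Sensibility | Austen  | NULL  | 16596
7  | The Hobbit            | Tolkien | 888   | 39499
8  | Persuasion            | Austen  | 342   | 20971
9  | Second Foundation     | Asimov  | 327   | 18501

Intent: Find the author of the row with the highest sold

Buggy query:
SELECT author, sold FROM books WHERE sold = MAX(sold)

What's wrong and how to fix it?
Bug: WHERE is evaluated per row; an aggregate over the whole table isn't defined there

Fix: Use a subquery: WHERE sold = (SELECT MAX(sold) FROM books)

Corrected query:
SELECT author, sold FROM books WHERE sold = (SELECT MAX(sold) FROM books)

Result:
author  | sold 
--------+------
Tolkien | 39499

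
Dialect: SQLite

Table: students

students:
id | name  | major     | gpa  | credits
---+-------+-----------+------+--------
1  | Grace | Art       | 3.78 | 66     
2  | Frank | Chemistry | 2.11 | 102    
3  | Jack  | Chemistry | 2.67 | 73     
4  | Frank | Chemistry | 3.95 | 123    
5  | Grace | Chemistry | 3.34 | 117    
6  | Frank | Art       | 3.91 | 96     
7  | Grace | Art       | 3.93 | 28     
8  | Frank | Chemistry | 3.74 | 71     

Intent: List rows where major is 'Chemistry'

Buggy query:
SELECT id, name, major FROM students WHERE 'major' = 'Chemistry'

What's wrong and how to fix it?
Bug: Single quotes denote string literals in SQL; the column name is being compared as a constant string

Fix: Reference the column as major without single quotes

Corrected query:
SELECT id, name, major FROM students WHERE major = 'Chemistry'

Result:
id | name  | major    
---+-------+----------
2  | Frank | Chemistry
3  | Jack  | Chemistry
4  | Frank | Chemistry
5  | Grace | Chemistry
8  | Frank | Chemistry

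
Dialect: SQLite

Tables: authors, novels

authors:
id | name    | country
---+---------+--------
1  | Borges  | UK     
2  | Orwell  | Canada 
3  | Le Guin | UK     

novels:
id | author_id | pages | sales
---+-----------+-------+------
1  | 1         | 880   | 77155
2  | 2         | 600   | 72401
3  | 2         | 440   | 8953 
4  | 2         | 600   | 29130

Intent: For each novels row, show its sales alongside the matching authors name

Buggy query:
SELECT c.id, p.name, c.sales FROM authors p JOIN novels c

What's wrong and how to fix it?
Bug: Missing join condition: each novels row is matched to all authors rows instead of just its own

Fix: Specify the join condition linking the foreign key to the parent id

Corrected query:
SELECT c.id, p.name, c.sales FROM authors p JOIN novels c ON c.author_id = p.id

Result:
id | name   | sales
---+--------+------
1  | Borges | 77155
2  | Orwell | 72401
3  | Orwell | 8953 
4  | Orwell | 29130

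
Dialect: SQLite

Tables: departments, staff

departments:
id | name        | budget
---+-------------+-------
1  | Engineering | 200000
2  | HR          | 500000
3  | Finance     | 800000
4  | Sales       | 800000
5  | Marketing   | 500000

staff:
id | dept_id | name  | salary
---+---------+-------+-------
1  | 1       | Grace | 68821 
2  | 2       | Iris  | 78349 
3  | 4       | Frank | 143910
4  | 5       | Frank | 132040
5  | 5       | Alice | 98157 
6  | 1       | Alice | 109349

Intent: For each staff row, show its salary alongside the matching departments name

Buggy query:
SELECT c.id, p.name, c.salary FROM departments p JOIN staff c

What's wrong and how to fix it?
Bug: Missing join condition: each staff row is matched to all departments rows instead of just its own

Fix: Add ON c.dept_id = p.id to the JOIN

Corrected query:
SELECT c.id, p.name, c.salary FROM departments p JOIN staff c ON c.dept_id = p.id

Result:
id | name        | salary
---+-------------+-------
1  | Engineering | 68821 
2  | HR          | 78349 
3  | Sales       | 143910
4  | Marketing   | 132040
5  | Marketing   | 98157 
6  | Engineering | 109349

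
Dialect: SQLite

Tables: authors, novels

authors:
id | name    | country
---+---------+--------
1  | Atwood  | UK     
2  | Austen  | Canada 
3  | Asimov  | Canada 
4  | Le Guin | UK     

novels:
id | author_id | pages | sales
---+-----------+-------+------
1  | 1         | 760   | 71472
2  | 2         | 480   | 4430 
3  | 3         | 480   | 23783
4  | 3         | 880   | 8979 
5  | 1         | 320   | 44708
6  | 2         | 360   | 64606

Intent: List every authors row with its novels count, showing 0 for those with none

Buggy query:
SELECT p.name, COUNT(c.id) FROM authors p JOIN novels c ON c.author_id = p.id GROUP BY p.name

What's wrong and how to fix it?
Bug: INNER JOIN drops authors rows that have no matching novels rows

Fix: Switch to LEFT JOIN to retain unmatched parent rows

Corrected query:
SELECT p.name, COUNT(c.id) FROM authors p LEFT JOIN novels c ON c.author_id = p.id GROUP BY p.name

Result:
name    | COUNT(c.id)
--------+------------
Asimov  | 2          
Atwood  | 2          
Austen  | 2          
Le Guin | 0          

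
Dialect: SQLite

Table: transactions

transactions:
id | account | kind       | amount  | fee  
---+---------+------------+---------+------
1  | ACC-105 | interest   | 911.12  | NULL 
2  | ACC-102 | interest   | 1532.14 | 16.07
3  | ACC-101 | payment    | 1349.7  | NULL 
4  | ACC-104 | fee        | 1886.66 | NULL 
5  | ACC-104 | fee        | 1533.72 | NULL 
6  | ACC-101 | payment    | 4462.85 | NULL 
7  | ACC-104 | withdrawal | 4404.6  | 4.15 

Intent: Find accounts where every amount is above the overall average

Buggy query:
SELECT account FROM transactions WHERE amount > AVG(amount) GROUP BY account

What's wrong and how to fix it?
Bug: AVG() is an aggregate; it can't sit directly in WHERE

Fix: Use a subquery for AVG and a HAVING MIN(...) filter so the condition holds for every row in the group

Corrected query:
SELECT account FROM transactions GROUP BY account HAVING MIN(amount) > (SELECT AVG(amount) FROM transactions)

Result:
(no rows)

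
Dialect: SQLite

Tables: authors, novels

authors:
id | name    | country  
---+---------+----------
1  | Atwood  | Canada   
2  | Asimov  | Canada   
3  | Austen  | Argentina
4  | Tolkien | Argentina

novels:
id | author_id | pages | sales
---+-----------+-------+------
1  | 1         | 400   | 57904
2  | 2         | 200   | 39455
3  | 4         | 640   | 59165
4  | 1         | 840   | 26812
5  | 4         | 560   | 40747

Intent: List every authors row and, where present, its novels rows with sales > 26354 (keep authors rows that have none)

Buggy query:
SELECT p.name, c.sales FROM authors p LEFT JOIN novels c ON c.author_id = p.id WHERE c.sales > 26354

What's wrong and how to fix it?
Bug: Filtering c.sales in WHERE discards the NULL rows produced by LEFT JOIN, turning it into an inner join

Fix: Put 'c.sales > 26354' in the JOIN's ON clause instead of WHERE

Corrected query:
SELECT p.name, c.sales FROM authors p LEFT JOIN novels c ON c.author_id = p.id AND c.sales > 26354

Result:
name    | sales
--------+------
Atwood  | 26812
Atwood  | 57904
Asimov  | 39455
Austen  | NULL 
Tolkien | 40747
Tolkien | 59165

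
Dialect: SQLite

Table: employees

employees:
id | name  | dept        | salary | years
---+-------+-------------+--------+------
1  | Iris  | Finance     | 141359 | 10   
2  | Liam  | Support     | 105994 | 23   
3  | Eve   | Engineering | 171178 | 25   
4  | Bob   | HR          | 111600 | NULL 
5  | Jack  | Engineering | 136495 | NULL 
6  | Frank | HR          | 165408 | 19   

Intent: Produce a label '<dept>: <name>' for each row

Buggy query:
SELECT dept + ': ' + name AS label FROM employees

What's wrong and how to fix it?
Bug: SQLite uses || for string concatenation; + coerces text to numbers (yielding 0)

Fix: Use the || operator for string concatenation

Corrected query:
SELECT dept || ': ' || name AS label FROM employees

Result:
label            
-----------------
Finance: Iris    
Support: Liam    
Engineering: Eve 
HR: Bob          
Engineering: Jack
HR: Frank        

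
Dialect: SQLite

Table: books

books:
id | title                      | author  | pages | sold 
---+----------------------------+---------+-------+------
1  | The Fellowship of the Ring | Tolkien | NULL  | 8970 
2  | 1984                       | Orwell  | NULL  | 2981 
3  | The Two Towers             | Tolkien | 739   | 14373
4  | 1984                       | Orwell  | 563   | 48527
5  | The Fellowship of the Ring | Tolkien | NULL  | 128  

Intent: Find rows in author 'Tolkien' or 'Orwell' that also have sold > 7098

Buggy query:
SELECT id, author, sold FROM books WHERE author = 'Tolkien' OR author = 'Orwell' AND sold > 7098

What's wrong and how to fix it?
Bug: Without parentheses, AND is evaluated before OR, so the sold filter only applies to the 'Orwell' branch

Fix: Add parentheses around the OR so the AND applies to both alternatives

Corrected query:
SELECT id, author, sold FROM books WHERE (author = 'Tolkien' OR author = 'Orwell') AND sold > 7098

Result:
id | author  | sold 
---+---------+------
1  | Tolkien | 8970 
3  | Tolkien | 14373
4  | Orwell  | 48527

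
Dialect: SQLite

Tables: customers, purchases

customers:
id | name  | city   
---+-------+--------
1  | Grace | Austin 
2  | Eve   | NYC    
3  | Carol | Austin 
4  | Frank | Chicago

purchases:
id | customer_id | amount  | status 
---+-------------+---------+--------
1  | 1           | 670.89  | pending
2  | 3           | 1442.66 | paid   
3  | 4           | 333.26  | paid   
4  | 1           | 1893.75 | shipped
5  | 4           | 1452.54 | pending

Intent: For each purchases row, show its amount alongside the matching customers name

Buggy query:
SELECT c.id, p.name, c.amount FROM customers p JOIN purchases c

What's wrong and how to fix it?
Bug: JOIN with no ON clause produces a cartesian product; every purchases row pairs with every customers row

Fix: Specify the join condition linking the foreign key to the parent id

Corrected query:
SELECT c.id, p.name, c.amount FROM customers p JOIN purchases c ON c.customer_id = p.id

Result:
id | name  | amount 
---+-------+--------
1  | Grace | 670.89 
2  | Carol | 1442.66
3  | Frank | 333.26 
4  | Grace | 1893.75
5  | Frank | 1452.54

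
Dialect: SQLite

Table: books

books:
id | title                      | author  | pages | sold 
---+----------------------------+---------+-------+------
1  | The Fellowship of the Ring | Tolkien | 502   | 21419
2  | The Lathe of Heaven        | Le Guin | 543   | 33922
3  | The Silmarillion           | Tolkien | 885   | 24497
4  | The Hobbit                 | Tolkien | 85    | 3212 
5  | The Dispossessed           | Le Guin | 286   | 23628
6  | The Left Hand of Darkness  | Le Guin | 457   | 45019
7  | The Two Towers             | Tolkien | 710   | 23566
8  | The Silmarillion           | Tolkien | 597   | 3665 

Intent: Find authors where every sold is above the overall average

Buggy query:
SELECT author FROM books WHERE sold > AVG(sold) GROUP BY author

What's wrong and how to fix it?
Bug: AVG() is an aggregate; it can't sit directly in WHERE

Fix: Compute the overall average in a scalar subquery and compare each group's MIN against it in HAVING

Corrected query:
SELECT author FROM books GROUP BY author HAVING MIN(sold) > (SELECT AVG(sold) FROM books)

Result:
author 
-------
Le Guin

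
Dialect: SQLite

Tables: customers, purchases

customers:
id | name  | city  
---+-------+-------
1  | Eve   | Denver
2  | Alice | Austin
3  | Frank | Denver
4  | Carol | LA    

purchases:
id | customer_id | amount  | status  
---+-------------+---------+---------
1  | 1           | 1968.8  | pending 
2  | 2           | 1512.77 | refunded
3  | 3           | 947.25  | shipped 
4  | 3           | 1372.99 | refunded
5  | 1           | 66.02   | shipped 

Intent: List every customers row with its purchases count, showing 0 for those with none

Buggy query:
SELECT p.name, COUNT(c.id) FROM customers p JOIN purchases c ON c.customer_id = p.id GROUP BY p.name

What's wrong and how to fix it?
Bug: INNER JOIN drops customers rows that have no matching purchases rows

Fix: Switch to LEFT JOIN to retain unmatched parent rows

Corrected query:
SELECT p.name, COUNT(c.id) FROM customers p LEFT JOIN purchases c ON c.customer_id = p.id GROUP BY p.name

Result:
name  | COUNT(c.id)
------+------------
Alice | 1          
Carol | 0          
Eve   | 2          
Frank | 2          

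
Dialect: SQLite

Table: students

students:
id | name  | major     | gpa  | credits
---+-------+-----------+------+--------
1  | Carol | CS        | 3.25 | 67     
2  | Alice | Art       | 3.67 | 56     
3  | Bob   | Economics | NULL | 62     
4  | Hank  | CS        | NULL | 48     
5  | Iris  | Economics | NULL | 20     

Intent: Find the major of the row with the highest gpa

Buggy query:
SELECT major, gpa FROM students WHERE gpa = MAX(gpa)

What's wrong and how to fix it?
Bug: WHERE is evaluated per row; an aggregate over the whole table isn't defined there

Fix: Use a subquery: WHERE gpa = (SELECT MAX(gpa) FROM students)

Corrected query:
SELECT major, gpa FROM students WHERE gpa = (SELECT MAX(gpa) FROM students)

Result:
major | gpa 
------+-----
Art   | 3.67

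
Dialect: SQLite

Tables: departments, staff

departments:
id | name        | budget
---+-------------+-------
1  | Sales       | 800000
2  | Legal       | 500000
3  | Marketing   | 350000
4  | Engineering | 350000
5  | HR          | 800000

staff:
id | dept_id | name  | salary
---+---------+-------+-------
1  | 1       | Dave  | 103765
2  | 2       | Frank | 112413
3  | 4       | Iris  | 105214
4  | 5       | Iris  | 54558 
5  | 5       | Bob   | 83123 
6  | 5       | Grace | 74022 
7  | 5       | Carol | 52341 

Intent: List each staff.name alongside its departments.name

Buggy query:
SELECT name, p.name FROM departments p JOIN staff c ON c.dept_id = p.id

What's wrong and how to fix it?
Bug: 'name' exists in both joined tables, so the database can't tell which one is meant

Fix: Prefix ambiguous columns with the table alias

Corrected query:
SELECT c.name, p.name FROM departments p JOIN staff c ON c.dept_id = p.id

Result:
name  | name       
------+------------
Dave  | Sales      
Frank | Legal      
Iris  | Engineering
Iris  | HR         
Bob   | HR         
Grace | HR         
Carol | HR         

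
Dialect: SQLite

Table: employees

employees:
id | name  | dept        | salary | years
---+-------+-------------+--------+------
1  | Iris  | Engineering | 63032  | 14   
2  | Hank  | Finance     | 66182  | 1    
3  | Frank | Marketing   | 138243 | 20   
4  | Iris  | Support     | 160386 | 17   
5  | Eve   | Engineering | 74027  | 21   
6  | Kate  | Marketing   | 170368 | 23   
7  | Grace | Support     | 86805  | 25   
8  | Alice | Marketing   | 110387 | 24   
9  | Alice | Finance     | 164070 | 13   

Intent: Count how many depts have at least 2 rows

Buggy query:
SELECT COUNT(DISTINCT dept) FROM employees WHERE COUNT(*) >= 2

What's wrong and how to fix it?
Bug: WHERE filters individual rows, not groups, so a group-level COUNT is invalid there

Fix: Use a subquery that GROUPs and filters with HAVING, then count its rows

Corrected query:
SELECT COUNT(*) FROM (SELECT dept FROM employees GROUP BY dept HAVING COUNT(*) >= 2)

Result:
COUNT(*)
--------
4       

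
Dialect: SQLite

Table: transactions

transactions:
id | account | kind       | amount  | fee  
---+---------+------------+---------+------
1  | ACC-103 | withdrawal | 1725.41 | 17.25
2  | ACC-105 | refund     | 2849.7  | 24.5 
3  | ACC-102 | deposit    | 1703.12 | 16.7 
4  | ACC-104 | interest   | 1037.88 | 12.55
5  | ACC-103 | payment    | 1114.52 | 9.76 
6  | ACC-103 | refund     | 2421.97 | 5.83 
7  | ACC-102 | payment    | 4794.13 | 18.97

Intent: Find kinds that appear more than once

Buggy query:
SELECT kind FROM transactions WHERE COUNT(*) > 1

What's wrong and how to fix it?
Bug: COUNT(*) is an aggregate and cannot be used in WHERE

Fix: Group first, then use HAVING for the count condition

Corrected query:
SELECT kind FROM transactions GROUP BY kind HAVING COUNT(*) > 1

Result:
kind   
-------
payment
refund 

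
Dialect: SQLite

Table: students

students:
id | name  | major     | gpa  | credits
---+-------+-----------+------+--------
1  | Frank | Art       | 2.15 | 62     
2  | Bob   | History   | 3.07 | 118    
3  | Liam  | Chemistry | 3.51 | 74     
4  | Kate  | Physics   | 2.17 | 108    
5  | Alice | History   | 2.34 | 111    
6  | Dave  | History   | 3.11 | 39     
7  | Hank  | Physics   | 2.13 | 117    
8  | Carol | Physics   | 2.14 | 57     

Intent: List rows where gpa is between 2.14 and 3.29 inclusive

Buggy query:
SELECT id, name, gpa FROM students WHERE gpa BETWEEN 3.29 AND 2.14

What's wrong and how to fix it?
Bug: BETWEEN expects the lower bound first; with 3.29 AND 2.14 the range is empty

Fix: Swap the bounds so the smaller value comes first

Corrected query:
SELECT id, name, gpa FROM students WHERE gpa BETWEEN 2.14 AND 3.29

Result:
id | name  | gpa 
---+-------+-----
1  | Frank | 2.15
2  | Bob   | 3.07
4  | Kate  | 2.17
5  | Alice | 2.34
6  | Dave  | 3.11
8  | Carol | 2.14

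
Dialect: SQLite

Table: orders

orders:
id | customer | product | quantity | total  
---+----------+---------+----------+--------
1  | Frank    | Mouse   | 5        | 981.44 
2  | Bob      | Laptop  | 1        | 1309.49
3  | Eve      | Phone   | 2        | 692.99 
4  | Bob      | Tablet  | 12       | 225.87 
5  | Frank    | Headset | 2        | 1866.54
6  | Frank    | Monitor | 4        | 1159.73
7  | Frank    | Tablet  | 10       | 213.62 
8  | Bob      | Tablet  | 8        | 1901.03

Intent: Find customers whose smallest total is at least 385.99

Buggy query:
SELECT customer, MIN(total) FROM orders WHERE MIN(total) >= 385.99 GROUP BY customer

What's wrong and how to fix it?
Bug: Aggregates like MIN are computed per group after WHERE runs

Fix: Use HAVING for the per-group MIN condition

Corrected query:
SELECT customer, MIN(total) FROM orders GROUP BY customer HAVING MIN(total) >= 385.99

Result:
customer | MIN(total)
---------+-----------
Eve      | 692.99    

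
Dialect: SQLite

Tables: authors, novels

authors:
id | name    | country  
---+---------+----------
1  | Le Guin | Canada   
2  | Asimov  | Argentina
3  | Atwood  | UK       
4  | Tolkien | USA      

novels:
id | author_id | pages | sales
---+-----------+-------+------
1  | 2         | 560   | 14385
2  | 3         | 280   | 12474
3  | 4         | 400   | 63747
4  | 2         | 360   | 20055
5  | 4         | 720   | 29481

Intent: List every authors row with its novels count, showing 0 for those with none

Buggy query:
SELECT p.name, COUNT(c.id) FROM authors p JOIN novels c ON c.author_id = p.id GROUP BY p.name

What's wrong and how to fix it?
Bug: INNER JOIN drops authors rows that have no matching novels rows

Fix: Switch to LEFT JOIN to retain unmatched parent rows

Corrected query:
SELECT p.name, COUNT(c.id) FROM authors p LEFT JOIN novels c ON c.author_id = p.id GROUP BY p.name

Result:
name    | COUNT(c.id)
--------+------------
Asimov  | 2          
Atwood  | 1          
Le Guin | 0          
Tolkien | 2          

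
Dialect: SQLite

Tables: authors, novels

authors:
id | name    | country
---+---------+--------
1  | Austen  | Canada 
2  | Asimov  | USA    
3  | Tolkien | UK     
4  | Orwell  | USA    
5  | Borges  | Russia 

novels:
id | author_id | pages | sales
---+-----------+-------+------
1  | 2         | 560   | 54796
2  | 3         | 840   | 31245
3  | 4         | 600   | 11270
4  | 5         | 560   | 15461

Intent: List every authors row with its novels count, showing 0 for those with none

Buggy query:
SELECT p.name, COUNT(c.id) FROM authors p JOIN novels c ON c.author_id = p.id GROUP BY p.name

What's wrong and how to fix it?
Bug: An inner join excludes parents with zero children

Fix: Switch to LEFT JOIN to retain unmatched parent rows

Corrected query:
SELECT p.name, COUNT(c.id) FROM authors p LEFT JOIN novels c ON c.author_id = p.id GROUP BY p.name

Result:
name    | COUNT(c.id)
--------+------------
Asimov  | 1          
Austen  | 0          
Borges  | 1          
Orwell  | 1          
Tolkien | 1          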